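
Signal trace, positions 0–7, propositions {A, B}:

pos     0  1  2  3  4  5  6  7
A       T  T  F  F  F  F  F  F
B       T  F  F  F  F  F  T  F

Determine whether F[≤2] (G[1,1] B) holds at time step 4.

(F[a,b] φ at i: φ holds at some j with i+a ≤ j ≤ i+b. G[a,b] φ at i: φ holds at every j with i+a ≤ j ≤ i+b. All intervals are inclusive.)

True

Check G[1,1] B at each j in [4,6]:
  j=4: fails at 5
  j=5: holds on [6,6]
  j=6: fails at 7
Found at j=5 → formula holds.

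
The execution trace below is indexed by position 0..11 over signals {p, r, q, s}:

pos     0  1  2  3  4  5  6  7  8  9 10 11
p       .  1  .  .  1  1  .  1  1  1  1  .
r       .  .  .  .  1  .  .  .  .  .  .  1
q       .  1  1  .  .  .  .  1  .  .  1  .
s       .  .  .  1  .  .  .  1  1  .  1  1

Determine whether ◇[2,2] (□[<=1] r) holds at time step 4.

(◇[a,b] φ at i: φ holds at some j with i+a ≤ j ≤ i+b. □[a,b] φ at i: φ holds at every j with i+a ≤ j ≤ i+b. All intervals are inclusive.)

Does not hold

Check □[<=1] r at each j in [6,6]:
  j=6: fails at 6
No position in the window satisfies it → formula fails.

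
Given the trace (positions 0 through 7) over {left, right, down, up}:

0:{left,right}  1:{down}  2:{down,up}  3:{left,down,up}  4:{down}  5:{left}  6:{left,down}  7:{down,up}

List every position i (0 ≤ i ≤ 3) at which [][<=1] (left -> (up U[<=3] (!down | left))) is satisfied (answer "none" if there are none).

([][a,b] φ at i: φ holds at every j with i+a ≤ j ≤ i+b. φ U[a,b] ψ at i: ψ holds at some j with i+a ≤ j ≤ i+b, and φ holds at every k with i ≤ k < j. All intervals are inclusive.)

0, 1, 2, 3

Evaluate at each i in [0,3]:
  i=0: ✓ (all of [0,1])
  i=1: ✓ (all of [1,2])
  i=2: ✓ (all of [2,3])
  i=3: ✓ (all of [3,4])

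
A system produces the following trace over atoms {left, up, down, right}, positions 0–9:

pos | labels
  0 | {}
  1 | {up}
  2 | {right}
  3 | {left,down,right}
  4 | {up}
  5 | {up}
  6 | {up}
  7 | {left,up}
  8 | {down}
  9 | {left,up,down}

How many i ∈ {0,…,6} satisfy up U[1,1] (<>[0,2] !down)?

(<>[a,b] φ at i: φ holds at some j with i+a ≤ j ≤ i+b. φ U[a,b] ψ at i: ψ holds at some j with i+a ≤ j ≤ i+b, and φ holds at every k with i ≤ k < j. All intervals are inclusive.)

Evaluate at each i in [0,6]:
  i=0: ✗ (lhs fails at k=0 before rhs at j=1)
  i=1: ✓ (rhs at j=2; lhs holds on [1,1])
  i=2: ✗ (lhs fails at k=2 before rhs at j=3)
  i=3: ✗ (lhs fails at k=3 before rhs at j=4)
  i=4: ✓ (rhs at j=5; lhs holds on [4,4])
  i=5: ✓ (rhs at j=6; lhs holds on [5,5])
  i=6: ✓ (rhs at j=7; lhs holds on [6,6])
Positions where it holds: {1, 4, 5, 6} → 4.

4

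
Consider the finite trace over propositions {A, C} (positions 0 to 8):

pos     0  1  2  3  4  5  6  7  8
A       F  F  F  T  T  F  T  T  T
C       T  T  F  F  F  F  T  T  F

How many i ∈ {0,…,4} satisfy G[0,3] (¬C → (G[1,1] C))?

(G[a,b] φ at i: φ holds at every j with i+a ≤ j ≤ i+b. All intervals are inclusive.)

Evaluate at each i in [0,4]:
  i=0: ✗ (fails at j=2)
  i=1: ✗ (fails at j=2)
  i=2: ✗ (fails at j=2)
  i=3: ✗ (fails at j=3)
  i=4: ✗ (fails at j=4)
Positions where it holds: {} → 0.

0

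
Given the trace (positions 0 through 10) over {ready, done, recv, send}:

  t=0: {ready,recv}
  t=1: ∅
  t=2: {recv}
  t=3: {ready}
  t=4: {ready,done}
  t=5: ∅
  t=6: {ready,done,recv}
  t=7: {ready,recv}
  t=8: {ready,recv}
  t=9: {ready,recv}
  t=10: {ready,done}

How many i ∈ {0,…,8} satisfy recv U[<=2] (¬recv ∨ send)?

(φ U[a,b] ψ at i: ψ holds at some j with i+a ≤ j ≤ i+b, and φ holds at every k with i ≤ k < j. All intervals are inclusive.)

7

Evaluate at each i in [0,8]:
  i=0: ✓ (rhs at j=1; lhs holds on [0,0])
  i=1: ✓ (rhs at j=1)
  i=2: ✓ (rhs at j=3; lhs holds on [2,2])
  i=3: ✓ (rhs at j=3)
  i=4: ✓ (rhs at j=4)
  i=5: ✓ (rhs at j=5)
  i=6: ✗ (no rhs in [6,8])
  i=7: ✗ (no rhs in [7,9])
  i=8: ✓ (rhs at j=10; lhs holds on [8,9])
Positions where it holds: {0, 1, 2, 3, 4, 5, 8} → 7.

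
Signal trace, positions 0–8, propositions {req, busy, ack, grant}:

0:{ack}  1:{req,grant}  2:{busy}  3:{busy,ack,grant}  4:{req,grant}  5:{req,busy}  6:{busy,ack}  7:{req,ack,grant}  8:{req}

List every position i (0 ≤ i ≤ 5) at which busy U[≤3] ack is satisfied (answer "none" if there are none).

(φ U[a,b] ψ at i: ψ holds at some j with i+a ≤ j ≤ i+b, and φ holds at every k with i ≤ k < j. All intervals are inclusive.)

0, 2, 3, 5

Evaluate at each i in [0,5]:
  i=0: ✓ (rhs at j=0)
  i=1: ✗ (lhs fails at k=1 before rhs at j=3)
  i=2: ✓ (rhs at j=3; lhs holds on [2,2])
  i=3: ✓ (rhs at j=3)
  i=4: ✗ (lhs fails at k=4 before rhs at j=6)
  i=5: ✓ (rhs at j=6; lhs holds on [5,5])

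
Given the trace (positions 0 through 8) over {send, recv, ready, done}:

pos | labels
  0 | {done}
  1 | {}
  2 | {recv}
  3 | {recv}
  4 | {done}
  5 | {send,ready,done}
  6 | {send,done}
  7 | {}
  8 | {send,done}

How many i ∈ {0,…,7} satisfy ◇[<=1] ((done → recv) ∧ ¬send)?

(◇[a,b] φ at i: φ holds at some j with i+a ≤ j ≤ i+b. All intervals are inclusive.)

Evaluate at each i in [0,7]:
  i=0: ✓ (witness j=1)
  i=1: ✓ (witness j=1)
  i=2: ✓ (witness j=2)
  i=3: ✓ (witness j=3)
  i=4: ✗ (none in [4,5])
  i=5: ✗ (none in [5,6])
  i=6: ✓ (witness j=7)
  i=7: ✓ (witness j=7)
Positions where it holds: {0, 1, 2, 3, 6, 7} → 6.

6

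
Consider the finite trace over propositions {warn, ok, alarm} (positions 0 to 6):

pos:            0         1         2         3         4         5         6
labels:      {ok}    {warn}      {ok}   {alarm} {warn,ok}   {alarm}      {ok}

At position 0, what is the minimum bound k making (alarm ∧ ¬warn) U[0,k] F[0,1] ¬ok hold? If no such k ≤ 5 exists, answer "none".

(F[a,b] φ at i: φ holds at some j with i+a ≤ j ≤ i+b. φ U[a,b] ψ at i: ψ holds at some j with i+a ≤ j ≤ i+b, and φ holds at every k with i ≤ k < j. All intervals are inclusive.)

Need earliest j ≥ 0 with F[0,1] ¬ok, and (alarm ∧ ¬warn) at every k in [0,j-1].
  j=0: rhs holds (empty prefix). k = 0.

0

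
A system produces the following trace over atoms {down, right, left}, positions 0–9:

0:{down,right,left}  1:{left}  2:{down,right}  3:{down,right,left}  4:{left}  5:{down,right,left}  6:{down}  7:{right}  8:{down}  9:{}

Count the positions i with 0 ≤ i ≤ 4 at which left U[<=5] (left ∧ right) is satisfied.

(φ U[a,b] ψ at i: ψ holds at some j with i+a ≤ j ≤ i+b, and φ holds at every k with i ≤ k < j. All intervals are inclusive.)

Evaluate at each i in [0,4]:
  i=0: ✓ (rhs at j=0)
  i=1: ✗ (lhs fails at k=2 before rhs at j=3)
  i=2: ✗ (lhs fails at k=2 before rhs at j=3)
  i=3: ✓ (rhs at j=3)
  i=4: ✓ (rhs at j=5; lhs holds on [4,4])
Positions where it holds: {0, 3, 4} → 3.

3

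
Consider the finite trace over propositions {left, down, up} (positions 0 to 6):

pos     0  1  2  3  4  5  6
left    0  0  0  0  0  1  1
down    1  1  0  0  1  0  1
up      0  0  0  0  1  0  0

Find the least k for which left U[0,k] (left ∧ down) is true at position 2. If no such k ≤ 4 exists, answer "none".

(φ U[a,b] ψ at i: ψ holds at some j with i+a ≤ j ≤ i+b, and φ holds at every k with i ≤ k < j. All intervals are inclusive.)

none

Need earliest j ≥ 2 with (left ∧ down), and left at every k in [2,j-1].
  j=2: rhs fails.
  j=3: rhs fails.
  j=4: rhs fails.
  j=5: rhs fails.
  j=6: rhs holds but lhs fails at k=2.
No witness within the range → none.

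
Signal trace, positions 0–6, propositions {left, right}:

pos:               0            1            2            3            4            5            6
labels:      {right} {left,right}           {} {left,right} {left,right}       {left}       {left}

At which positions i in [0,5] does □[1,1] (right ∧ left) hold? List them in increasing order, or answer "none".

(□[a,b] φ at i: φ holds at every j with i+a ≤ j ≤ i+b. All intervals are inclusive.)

0, 2, 3

Evaluate at each i in [0,5]:
  i=0: ✓ (all of [1,1])
  i=1: ✗ (fails at j=2)
  i=2: ✓ (all of [3,3])
  i=3: ✓ (all of [4,4])
  i=4: ✗ (fails at j=5)
  i=5: ✗ (fails at j=6)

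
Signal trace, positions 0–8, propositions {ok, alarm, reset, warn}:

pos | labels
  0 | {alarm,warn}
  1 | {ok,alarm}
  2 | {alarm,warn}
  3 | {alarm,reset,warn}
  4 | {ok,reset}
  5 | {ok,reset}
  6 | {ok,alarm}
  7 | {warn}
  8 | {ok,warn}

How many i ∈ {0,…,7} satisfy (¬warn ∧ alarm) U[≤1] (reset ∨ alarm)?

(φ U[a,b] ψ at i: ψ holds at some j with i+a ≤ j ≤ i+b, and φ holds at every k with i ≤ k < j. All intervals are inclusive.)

Evaluate at each i in [0,7]:
  i=0: ✓ (rhs at j=0)
  i=1: ✓ (rhs at j=1)
  i=2: ✓ (rhs at j=2)
  i=3: ✓ (rhs at j=3)
  i=4: ✓ (rhs at j=4)
  i=5: ✓ (rhs at j=5)
  i=6: ✓ (rhs at j=6)
  i=7: ✗ (no rhs in [7,8])
Positions where it holds: {0, 1, 2, 3, 4, 5, 6} → 7.

7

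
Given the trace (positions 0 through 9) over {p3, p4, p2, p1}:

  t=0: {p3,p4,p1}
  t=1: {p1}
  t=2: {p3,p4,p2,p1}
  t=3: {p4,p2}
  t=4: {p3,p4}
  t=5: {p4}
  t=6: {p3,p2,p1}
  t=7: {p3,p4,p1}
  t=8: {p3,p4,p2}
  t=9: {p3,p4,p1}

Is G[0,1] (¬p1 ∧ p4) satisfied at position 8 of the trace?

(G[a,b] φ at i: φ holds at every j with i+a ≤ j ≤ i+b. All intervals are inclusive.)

Check (¬p1 ∧ p4) at every j in [8,9]:
  j=8: true
  j=9: false
Fails at j=9 → formula fails.

No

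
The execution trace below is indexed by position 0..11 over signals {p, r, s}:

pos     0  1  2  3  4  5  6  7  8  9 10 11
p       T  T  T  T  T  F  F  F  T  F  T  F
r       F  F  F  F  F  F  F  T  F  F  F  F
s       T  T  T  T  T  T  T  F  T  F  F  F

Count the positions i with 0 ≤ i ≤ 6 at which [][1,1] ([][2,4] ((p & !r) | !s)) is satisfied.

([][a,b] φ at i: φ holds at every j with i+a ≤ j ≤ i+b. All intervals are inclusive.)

Evaluate at each i in [0,6]:
  i=0: ✗ (fails at j=1)
  i=1: ✗ (fails at j=2)
  i=2: ✗ (fails at j=3)
  i=3: ✗ (fails at j=4)
  i=4: ✓ (all of [5,5])
  i=5: ✓ (all of [6,6])
  i=6: ✓ (all of [7,7])
Positions where it holds: {4, 5, 6} → 3.

3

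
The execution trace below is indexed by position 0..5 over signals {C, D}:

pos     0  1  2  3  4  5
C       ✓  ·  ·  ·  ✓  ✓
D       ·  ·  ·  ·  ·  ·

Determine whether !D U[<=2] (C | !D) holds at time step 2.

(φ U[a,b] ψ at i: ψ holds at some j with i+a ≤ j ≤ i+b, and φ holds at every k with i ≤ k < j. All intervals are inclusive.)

Holds

Need some j in [2,4] with (C | !D), and !D at every k in [2,j-1].
  j=2: (C | !D) holds; no prefix to check → satisfied.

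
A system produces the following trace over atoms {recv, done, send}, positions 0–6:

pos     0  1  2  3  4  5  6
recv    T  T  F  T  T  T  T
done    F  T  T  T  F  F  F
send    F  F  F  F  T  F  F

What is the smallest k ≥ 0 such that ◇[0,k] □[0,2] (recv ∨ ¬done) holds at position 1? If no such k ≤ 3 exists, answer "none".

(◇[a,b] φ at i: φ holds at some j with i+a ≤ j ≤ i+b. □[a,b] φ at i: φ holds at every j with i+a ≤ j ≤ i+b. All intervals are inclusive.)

2

Scan j = 1,2,… for □[0,2] (recv ∨ ¬done):
  j=1: fails
  j=2: fails
  j=3: holds
First hit at j=3, so smallest k = 3-1 = 2.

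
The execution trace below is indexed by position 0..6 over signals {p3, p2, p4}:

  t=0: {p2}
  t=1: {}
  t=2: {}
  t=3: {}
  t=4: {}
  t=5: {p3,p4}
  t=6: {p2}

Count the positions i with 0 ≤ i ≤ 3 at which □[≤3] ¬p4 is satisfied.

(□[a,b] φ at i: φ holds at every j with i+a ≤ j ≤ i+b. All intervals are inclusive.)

Evaluate at each i in [0,3]:
  i=0: ✓ (all of [0,3])
  i=1: ✓ (all of [1,4])
  i=2: ✗ (fails at j=5)
  i=3: ✗ (fails at j=5)
Positions where it holds: {0, 1} → 2.

2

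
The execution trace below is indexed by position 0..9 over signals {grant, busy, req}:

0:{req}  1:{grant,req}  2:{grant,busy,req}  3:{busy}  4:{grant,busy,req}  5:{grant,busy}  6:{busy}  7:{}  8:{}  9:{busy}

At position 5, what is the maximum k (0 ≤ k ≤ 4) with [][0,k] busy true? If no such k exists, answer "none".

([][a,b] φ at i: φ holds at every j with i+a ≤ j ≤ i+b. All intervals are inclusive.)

busy must hold from j=5 onward; find where it first fails.
  j=5: holds
  j=6: holds
  j=7: fails
Holds on [5,6], so largest k = 1.

1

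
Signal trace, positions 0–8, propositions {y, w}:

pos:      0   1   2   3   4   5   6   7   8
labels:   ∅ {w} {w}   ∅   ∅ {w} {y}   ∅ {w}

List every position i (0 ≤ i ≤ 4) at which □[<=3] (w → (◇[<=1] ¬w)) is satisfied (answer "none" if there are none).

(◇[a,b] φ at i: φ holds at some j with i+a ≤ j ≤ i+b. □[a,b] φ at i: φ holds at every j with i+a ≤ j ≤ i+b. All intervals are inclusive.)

Evaluate at each i in [0,4]:
  i=0: ✗ (fails at j=1)
  i=1: ✗ (fails at j=1)
  i=2: ✓ (all of [2,5])
  i=3: ✓ (all of [3,6])
  i=4: ✓ (all of [4,7])

2, 3, 4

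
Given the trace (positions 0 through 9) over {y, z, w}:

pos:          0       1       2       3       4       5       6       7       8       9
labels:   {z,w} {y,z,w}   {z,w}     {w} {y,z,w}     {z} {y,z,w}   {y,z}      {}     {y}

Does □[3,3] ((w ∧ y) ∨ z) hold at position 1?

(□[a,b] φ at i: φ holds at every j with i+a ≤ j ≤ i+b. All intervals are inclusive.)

Check ((w ∧ y) ∨ z) at every j in [4,4]:
  j=4: true
All positions satisfy it → formula holds.

Holds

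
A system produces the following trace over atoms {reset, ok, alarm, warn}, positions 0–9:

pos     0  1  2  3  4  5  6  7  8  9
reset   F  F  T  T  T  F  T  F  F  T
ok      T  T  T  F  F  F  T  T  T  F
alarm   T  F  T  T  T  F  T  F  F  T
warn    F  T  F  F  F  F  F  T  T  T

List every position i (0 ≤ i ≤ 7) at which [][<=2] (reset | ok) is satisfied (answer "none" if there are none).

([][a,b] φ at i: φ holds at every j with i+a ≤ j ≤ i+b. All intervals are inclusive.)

0, 1, 2, 6, 7

Evaluate at each i in [0,7]:
  i=0: ✓ (all of [0,2])
  i=1: ✓ (all of [1,3])
  i=2: ✓ (all of [2,4])
  i=3: ✗ (fails at j=5)
  i=4: ✗ (fails at j=5)
  i=5: ✗ (fails at j=5)
  i=6: ✓ (all of [6,8])
  i=7: ✓ (all of [7,9])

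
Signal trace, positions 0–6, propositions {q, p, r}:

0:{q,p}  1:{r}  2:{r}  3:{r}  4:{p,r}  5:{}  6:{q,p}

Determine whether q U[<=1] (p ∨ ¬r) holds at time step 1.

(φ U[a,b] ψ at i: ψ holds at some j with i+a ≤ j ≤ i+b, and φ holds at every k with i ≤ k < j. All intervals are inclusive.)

Need some j in [1,2] with (p ∨ ¬r), and q at every k in [1,j-1].
  j=1: (p ∨ ¬r) false.
  j=2: (p ∨ ¬r) false.
No j in the window works → until fails.

False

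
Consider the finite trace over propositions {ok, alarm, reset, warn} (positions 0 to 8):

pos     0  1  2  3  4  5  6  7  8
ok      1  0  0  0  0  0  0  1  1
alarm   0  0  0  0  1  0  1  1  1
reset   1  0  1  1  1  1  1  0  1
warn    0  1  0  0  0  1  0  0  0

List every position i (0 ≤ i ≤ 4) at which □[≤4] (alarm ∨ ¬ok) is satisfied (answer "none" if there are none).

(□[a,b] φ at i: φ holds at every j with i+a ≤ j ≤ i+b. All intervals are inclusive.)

1, 2, 3, 4

Evaluate at each i in [0,4]:
  i=0: ✗ (fails at j=0)
  i=1: ✓ (all of [1,5])
  i=2: ✓ (all of [2,6])
  i=3: ✓ (all of [3,7])
  i=4: ✓ (all of [4,8])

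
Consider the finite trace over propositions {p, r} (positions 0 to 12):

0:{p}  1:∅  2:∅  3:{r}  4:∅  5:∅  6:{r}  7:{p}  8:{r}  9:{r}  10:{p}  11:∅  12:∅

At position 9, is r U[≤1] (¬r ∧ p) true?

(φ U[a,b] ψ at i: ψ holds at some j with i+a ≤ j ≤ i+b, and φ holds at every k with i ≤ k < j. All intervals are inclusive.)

Need some j in [9,10] with (¬r ∧ p), and r at every k in [9,j-1].
  j=9: (¬r ∧ p) false.
  j=10: (¬r ∧ p) holds; r holds at every k in [9,9] → satisfied.

Yes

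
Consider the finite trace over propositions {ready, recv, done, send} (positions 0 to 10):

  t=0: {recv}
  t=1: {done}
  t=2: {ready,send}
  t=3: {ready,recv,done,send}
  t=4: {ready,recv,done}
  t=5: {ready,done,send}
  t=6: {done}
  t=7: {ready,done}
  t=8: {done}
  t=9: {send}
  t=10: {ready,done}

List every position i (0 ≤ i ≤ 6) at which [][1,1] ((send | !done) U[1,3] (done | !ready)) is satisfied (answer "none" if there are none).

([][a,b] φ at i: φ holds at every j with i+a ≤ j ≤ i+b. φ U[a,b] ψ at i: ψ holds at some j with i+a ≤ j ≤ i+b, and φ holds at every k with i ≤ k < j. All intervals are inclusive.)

Evaluate at each i in [0,6]:
  i=0: ✗ (fails at j=1)
  i=1: ✓ (all of [2,2])
  i=2: ✓ (all of [3,3])
  i=3: ✗ (fails at j=4)
  i=4: ✓ (all of [5,5])
  i=5: ✗ (fails at j=6)
  i=6: ✗ (fails at j=7)

1, 2, 4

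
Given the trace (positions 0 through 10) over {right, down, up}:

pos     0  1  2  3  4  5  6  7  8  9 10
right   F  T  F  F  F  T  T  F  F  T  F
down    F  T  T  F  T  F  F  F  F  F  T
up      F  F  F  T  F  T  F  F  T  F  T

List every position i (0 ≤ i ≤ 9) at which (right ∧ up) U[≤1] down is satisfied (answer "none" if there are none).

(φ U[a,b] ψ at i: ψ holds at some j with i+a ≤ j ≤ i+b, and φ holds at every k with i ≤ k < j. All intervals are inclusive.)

Evaluate at each i in [0,9]:
  i=0: ✗ (lhs fails at k=0 before rhs at j=1)
  i=1: ✓ (rhs at j=1)
  i=2: ✓ (rhs at j=2)
  i=3: ✗ (lhs fails at k=3 before rhs at j=4)
  i=4: ✓ (rhs at j=4)
  i=5: ✗ (no rhs in [5,6])
  i=6: ✗ (no rhs in [6,7])
  i=7: ✗ (no rhs in [7,8])
  i=8: ✗ (no rhs in [8,9])
  i=9: ✗ (lhs fails at k=9 before rhs at j=10)

1, 2, 4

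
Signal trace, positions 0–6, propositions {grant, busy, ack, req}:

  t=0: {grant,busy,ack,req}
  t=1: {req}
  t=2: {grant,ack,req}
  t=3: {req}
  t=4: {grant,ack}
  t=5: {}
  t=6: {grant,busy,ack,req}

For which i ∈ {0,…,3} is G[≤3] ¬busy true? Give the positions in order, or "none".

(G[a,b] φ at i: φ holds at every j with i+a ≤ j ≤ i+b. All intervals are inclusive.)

1, 2

Evaluate at each i in [0,3]:
  i=0: ✗ (fails at j=0)
  i=1: ✓ (all of [1,4])
  i=2: ✓ (all of [2,5])
  i=3: ✗ (fails at j=6)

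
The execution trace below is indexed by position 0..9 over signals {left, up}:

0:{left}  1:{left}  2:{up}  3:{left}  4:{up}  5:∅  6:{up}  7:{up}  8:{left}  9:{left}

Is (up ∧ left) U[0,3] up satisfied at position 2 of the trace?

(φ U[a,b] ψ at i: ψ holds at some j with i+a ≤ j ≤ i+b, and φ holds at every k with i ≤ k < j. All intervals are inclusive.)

Yes

Need some j in [2,5] with up, and (up ∧ left) at every k in [2,j-1].
  j=2: up holds; no prefix to check → satisfied.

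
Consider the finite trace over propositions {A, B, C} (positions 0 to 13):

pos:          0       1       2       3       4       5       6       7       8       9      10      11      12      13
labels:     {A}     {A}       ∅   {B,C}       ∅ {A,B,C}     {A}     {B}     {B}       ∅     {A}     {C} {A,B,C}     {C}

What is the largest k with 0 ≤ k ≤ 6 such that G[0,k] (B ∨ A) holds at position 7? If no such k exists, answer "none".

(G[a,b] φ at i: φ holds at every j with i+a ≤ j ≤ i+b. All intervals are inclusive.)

(B ∨ A) must hold from j=7 onward; find where it first fails.
  j=7: holds
  j=8: holds
  j=9: fails
Holds on [7,8], so largest k = 1.

1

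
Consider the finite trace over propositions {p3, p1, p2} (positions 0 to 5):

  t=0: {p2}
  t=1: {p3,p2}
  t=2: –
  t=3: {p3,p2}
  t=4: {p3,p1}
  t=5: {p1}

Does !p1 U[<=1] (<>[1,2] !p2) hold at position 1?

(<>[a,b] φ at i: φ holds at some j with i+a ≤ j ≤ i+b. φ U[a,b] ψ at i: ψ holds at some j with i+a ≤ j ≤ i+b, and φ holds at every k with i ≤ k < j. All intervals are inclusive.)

Yes

Need some j in [1,2] with <>[1,2] !p2, and !p1 at every k in [1,j-1].
  j=1: <>[1,2] !p2 holds; no prefix to check → satisfied.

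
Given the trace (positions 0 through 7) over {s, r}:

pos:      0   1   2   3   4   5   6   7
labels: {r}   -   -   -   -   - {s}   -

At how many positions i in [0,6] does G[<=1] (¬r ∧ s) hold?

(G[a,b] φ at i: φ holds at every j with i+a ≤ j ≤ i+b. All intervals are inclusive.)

Evaluate at each i in [0,6]:
  i=0: ✗ (fails at j=0)
  i=1: ✗ (fails at j=1)
  i=2: ✗ (fails at j=2)
  i=3: ✗ (fails at j=3)
  i=4: ✗ (fails at j=4)
  i=5: ✗ (fails at j=5)
  i=6: ✗ (fails at j=7)
Positions where it holds: {} → 0.

0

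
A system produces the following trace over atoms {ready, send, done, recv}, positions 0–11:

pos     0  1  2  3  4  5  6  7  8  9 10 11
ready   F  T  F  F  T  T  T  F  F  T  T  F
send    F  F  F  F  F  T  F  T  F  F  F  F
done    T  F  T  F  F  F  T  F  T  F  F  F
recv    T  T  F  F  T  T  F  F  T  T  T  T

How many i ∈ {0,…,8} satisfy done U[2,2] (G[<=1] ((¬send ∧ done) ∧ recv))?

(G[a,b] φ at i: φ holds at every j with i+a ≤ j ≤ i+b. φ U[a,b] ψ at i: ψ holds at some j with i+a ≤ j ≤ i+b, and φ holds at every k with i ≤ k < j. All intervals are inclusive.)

Evaluate at each i in [0,8]:
  i=0: ✗ (no rhs in [2,2])
  i=1: ✗ (no rhs in [3,3])
  i=2: ✗ (no rhs in [4,4])
  i=3: ✗ (no rhs in [5,5])
  i=4: ✗ (no rhs in [6,6])
  i=5: ✗ (no rhs in [7,7])
  i=6: ✗ (no rhs in [8,8])
  i=7: ✗ (no rhs in [9,9])
  i=8: ✗ (no rhs in [10,10])
Positions where it holds: {} → 0.

0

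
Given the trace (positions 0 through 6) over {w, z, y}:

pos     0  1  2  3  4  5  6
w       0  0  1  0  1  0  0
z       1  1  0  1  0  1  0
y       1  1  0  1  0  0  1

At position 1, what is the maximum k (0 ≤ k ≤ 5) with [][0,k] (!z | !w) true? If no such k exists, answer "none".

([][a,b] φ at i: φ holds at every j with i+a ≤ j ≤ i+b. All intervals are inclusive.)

5

(!z | !w) must hold from j=1 onward; find where it first fails.
  j=1: holds
  j=2: holds
  j=3: holds
  j=4: holds
  j=5: holds
  j=6: holds
Holds through j=6; largest k = 5.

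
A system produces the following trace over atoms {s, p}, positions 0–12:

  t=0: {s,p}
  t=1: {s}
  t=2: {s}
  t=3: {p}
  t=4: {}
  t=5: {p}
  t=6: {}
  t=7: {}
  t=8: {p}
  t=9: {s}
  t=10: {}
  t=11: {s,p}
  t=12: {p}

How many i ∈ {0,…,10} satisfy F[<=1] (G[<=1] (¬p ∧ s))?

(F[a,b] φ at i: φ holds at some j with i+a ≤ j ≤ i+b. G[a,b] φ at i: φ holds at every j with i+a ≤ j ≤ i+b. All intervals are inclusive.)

Evaluate at each i in [0,10]:
  i=0: ✓ (witness j=1)
  i=1: ✓ (witness j=1)
  i=2: ✗ (none in [2,3])
  i=3: ✗ (none in [3,4])
  i=4: ✗ (none in [4,5])
  i=5: ✗ (none in [5,6])
  i=6: ✗ (none in [6,7])
  i=7: ✗ (none in [7,8])
  i=8: ✗ (none in [8,9])
  i=9: ✗ (none in [9,10])
  i=10: ✗ (none in [10,11])
Positions where it holds: {0, 1} → 2.

2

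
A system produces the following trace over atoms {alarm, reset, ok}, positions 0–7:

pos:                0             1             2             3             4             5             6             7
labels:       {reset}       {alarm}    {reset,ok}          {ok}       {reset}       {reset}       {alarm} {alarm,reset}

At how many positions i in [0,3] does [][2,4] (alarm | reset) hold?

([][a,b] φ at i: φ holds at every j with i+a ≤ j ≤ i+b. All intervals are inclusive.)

2

Evaluate at each i in [0,3]:
  i=0: ✗ (fails at j=3)
  i=1: ✗ (fails at j=3)
  i=2: ✓ (all of [4,6])
  i=3: ✓ (all of [5,7])
Positions where it holds: {2, 3} → 2.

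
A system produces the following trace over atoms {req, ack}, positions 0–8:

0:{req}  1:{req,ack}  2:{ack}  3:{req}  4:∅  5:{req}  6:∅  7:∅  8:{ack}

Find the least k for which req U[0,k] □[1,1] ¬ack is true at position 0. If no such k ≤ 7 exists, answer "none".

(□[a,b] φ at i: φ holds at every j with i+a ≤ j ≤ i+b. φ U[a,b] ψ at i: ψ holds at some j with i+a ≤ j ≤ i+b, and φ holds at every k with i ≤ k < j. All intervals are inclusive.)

2

Need earliest j ≥ 0 with □[1,1] ¬ack, and req at every k in [0,j-1].
  j=0: rhs fails.
  j=1: rhs fails.
  j=2: rhs holds; lhs holds on [0,1]. k = 2.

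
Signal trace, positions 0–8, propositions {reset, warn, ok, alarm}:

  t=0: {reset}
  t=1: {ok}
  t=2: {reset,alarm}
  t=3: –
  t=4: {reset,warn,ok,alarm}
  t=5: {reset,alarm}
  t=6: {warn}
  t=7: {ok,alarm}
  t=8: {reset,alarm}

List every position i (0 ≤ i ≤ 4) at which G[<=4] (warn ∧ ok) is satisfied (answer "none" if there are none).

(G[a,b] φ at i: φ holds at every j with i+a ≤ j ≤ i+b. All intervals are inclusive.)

none

Evaluate at each i in [0,4]:
  i=0: ✗ (fails at j=0)
  i=1: ✗ (fails at j=1)
  i=2: ✗ (fails at j=2)
  i=3: ✗ (fails at j=3)
  i=4: ✗ (fails at j=5)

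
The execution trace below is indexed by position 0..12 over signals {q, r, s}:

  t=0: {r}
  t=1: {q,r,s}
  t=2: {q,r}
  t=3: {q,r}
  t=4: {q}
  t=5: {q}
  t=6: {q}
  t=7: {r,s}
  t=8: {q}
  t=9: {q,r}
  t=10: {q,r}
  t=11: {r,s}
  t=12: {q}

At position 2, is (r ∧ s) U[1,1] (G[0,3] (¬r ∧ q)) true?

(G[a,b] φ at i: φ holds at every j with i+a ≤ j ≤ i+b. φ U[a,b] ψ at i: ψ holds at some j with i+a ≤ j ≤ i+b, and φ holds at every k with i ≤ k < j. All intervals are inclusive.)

False

Need some j in [3,3] with G[0,3] (¬r ∧ q), and (r ∧ s) at every k in [2,j-1].
  j=3: G[0,3] (¬r ∧ q) — fails at 3.
No j in the window works → until fails.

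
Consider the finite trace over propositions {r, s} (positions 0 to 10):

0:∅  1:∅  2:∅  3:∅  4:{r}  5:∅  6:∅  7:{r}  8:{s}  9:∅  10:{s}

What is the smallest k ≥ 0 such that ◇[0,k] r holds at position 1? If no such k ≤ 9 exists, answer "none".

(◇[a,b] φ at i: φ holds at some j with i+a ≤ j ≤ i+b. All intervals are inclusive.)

3

Scan j = 1,2,… for r:
  j=1: fails
  j=2: fails
  j=3: fails
  j=4: holds
First hit at j=4, so smallest k = 4-1 = 3.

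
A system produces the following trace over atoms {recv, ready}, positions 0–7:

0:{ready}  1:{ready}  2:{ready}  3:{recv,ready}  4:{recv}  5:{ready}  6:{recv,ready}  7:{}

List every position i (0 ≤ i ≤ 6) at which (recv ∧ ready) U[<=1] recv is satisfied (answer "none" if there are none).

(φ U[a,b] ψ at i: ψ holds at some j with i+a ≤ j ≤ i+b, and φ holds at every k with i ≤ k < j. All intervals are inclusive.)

3, 4, 6

Evaluate at each i in [0,6]:
  i=0: ✗ (no rhs in [0,1])
  i=1: ✗ (no rhs in [1,2])
  i=2: ✗ (lhs fails at k=2 before rhs at j=3)
  i=3: ✓ (rhs at j=3)
  i=4: ✓ (rhs at j=4)
  i=5: ✗ (lhs fails at k=5 before rhs at j=6)
  i=6: ✓ (rhs at j=6)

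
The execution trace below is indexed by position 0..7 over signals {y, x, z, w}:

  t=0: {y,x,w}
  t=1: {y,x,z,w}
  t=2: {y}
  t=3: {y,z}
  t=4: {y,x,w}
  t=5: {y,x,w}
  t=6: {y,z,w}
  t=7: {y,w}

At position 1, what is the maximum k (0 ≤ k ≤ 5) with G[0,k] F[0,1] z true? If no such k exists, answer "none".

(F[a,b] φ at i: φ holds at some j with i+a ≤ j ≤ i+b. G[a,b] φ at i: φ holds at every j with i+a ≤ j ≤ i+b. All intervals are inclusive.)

F[0,1] z must hold from j=1 onward; find where it first fails.
  j=1: holds
  j=2: holds
  j=3: holds
  j=4: fails
Holds on [1,3], so largest k = 2.

2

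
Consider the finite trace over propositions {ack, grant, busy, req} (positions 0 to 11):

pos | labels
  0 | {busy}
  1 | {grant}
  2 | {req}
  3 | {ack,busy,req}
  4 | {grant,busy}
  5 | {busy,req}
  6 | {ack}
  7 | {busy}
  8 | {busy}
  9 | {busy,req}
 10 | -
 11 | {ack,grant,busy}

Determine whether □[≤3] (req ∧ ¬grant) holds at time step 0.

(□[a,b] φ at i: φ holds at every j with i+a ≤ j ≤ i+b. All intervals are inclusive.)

Check (req ∧ ¬grant) at every j in [0,3]:
  j=0: false
  j=1: false
  j=2: true
  j=3: true
Fails at j=0 → formula fails.

No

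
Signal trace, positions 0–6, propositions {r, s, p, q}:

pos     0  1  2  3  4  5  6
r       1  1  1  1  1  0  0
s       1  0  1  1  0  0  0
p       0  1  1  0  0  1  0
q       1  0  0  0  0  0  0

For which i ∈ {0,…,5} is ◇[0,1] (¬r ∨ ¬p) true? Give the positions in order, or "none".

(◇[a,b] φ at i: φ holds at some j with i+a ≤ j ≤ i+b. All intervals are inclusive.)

0, 2, 3, 4, 5

Evaluate at each i in [0,5]:
  i=0: ✓ (witness j=0)
  i=1: ✗ (none in [1,2])
  i=2: ✓ (witness j=3)
  i=3: ✓ (witness j=3)
  i=4: ✓ (witness j=4)
  i=5: ✓ (witness j=5)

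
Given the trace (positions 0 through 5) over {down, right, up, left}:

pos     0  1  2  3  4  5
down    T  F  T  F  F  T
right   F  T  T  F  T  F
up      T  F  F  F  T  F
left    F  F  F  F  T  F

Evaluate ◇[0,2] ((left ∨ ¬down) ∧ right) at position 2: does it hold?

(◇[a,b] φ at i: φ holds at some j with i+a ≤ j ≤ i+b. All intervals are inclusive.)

Holds

Check ((left ∨ ¬down) ∧ right) at each j in [2,4]:
  j=2: false
  j=3: false
  j=4: true
Found at j=4 → formula holds.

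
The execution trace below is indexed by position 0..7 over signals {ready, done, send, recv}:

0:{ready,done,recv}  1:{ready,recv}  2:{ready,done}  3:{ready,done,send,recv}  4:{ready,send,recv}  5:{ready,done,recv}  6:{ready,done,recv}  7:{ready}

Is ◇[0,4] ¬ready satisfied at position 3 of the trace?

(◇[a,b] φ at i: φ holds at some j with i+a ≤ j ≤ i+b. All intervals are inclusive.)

Does not hold

Check ¬ready at each j in [3,7]:
  j=3: false
  j=4: false
  j=5: false
  j=6: false
  j=7: false
No position in the window satisfies it → formula fails.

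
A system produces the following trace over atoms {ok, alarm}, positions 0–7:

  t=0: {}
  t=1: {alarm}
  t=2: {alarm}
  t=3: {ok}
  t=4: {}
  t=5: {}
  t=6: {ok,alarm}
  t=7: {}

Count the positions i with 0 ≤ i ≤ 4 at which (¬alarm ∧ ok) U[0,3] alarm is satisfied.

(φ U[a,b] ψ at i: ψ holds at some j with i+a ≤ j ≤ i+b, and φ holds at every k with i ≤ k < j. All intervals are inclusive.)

2

Evaluate at each i in [0,4]:
  i=0: ✗ (lhs fails at k=0 before rhs at j=1)
  i=1: ✓ (rhs at j=1)
  i=2: ✓ (rhs at j=2)
  i=3: ✗ (lhs fails at k=4 before rhs at j=6)
  i=4: ✗ (lhs fails at k=4 before rhs at j=6)
Positions where it holds: {1, 2} → 2.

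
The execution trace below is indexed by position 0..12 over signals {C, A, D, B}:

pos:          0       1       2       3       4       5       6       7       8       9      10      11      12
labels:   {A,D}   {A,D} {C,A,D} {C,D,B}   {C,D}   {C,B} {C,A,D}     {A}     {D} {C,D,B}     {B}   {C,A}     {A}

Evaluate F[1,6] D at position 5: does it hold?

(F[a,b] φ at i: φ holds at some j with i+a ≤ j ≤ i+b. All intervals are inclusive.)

Check D at each j in [6,11]:
  j=6: true
  j=7: false
  j=8: true
  j=9: true
  j=10: false
  j=11: false
Found at j=6 → formula holds.

True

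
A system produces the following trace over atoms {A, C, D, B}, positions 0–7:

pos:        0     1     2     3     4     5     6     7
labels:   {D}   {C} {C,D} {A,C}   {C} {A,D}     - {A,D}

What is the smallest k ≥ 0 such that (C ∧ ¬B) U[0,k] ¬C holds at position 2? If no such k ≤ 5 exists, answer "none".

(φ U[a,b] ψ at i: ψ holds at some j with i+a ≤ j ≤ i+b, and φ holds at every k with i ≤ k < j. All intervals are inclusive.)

3

Need earliest j ≥ 2 with ¬C, and (C ∧ ¬B) at every k in [2,j-1].
  j=2: rhs fails.
  j=3: rhs fails.
  j=4: rhs fails.
  j=5: rhs holds; lhs holds on [2,4]. k = 3.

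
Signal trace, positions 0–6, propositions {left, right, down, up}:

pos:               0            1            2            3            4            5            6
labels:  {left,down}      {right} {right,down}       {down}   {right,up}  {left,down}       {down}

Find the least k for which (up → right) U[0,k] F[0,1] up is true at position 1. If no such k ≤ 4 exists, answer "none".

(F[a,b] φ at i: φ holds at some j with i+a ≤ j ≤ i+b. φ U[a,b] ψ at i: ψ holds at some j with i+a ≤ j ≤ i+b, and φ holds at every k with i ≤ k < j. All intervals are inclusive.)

Need earliest j ≥ 1 with F[0,1] up, and (up → right) at every k in [1,j-1].
  j=1: rhs fails.
  j=2: rhs fails.
  j=3: rhs holds; lhs holds on [1,2]. k = 2.

2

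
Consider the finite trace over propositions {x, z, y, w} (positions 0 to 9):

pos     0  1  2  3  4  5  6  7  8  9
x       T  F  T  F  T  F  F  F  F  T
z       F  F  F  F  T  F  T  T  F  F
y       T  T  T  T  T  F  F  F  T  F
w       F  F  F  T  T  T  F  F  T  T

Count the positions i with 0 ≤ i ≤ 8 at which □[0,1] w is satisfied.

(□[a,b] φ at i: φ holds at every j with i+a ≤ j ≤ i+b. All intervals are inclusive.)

3

Evaluate at each i in [0,8]:
  i=0: ✗ (fails at j=0)
  i=1: ✗ (fails at j=1)
  i=2: ✗ (fails at j=2)
  i=3: ✓ (all of [3,4])
  i=4: ✓ (all of [4,5])
  i=5: ✗ (fails at j=6)
  i=6: ✗ (fails at j=6)
  i=7: ✗ (fails at j=7)
  i=8: ✓ (all of [8,9])
Positions where it holds: {3, 4, 8} → 3.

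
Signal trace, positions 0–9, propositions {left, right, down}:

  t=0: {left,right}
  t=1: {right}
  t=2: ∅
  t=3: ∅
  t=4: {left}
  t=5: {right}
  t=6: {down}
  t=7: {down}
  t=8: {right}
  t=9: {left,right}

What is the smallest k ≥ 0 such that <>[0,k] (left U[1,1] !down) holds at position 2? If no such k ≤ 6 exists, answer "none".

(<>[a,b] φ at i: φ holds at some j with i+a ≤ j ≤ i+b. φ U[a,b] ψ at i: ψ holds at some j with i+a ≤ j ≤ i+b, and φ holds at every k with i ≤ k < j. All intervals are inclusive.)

2

Scan j = 2,3,… for (left U[1,1] !down):
  j=2: fails
  j=3: fails
  j=4: holds
First hit at j=4, so smallest k = 4-2 = 2.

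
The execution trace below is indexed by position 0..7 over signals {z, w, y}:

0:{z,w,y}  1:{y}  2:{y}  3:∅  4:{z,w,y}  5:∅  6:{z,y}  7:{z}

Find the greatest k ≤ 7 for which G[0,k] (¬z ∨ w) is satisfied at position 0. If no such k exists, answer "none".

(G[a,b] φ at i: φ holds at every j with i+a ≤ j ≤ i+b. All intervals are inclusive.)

5

(¬z ∨ w) must hold from j=0 onward; find where it first fails.
  j=0: holds
  j=1: holds
  j=2: holds
  j=3: holds
  j=4: holds
  j=5: holds
  j=6: fails
Holds on [0,5], so largest k = 5.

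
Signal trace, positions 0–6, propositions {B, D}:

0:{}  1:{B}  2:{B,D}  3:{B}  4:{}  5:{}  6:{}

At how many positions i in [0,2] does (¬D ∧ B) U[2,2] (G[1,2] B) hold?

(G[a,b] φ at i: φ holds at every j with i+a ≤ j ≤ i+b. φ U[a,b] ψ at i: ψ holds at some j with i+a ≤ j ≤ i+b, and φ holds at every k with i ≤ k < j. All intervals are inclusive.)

0

Evaluate at each i in [0,2]:
  i=0: ✗ (no rhs in [2,2])
  i=1: ✗ (no rhs in [3,3])
  i=2: ✗ (no rhs in [4,4])
Positions where it holds: {} → 0.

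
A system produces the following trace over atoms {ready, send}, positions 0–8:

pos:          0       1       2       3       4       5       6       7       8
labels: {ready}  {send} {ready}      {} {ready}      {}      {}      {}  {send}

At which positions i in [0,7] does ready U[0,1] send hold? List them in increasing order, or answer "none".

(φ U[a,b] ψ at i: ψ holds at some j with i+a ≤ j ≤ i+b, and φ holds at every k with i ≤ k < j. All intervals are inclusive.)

0, 1

Evaluate at each i in [0,7]:
  i=0: ✓ (rhs at j=1; lhs holds on [0,0])
  i=1: ✓ (rhs at j=1)
  i=2: ✗ (no rhs in [2,3])
  i=3: ✗ (no rhs in [3,4])
  i=4: ✗ (no rhs in [4,5])
  i=5: ✗ (no rhs in [5,6])
  i=6: ✗ (no rhs in [6,7])
  i=7: ✗ (lhs fails at k=7 before rhs at j=8)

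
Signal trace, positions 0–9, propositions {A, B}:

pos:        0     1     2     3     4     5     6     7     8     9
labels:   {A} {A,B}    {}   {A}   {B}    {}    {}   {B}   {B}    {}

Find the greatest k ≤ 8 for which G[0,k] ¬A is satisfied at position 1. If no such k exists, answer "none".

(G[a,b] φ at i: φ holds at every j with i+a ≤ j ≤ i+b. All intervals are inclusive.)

none

¬A must hold from j=1 onward; find where it first fails.
  j=1: fails → no k works.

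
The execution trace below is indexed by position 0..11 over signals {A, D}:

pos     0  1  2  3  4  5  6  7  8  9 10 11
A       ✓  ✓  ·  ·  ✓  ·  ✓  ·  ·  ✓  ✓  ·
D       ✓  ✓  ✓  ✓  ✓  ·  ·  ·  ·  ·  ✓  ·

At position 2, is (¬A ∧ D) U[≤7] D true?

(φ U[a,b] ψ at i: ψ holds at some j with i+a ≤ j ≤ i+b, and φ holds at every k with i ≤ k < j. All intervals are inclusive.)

Need some j in [2,9] with D, and (¬A ∧ D) at every k in [2,j-1].
  j=2: D holds; no prefix to check → satisfied.

Holds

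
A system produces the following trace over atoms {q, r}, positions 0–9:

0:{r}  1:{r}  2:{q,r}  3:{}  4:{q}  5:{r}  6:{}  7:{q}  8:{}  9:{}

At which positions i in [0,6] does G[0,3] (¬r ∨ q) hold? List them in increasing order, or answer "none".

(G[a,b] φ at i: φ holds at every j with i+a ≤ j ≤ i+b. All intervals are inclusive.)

6

Evaluate at each i in [0,6]:
  i=0: ✗ (fails at j=0)
  i=1: ✗ (fails at j=1)
  i=2: ✗ (fails at j=5)
  i=3: ✗ (fails at j=5)
  i=4: ✗ (fails at j=5)
  i=5: ✗ (fails at j=5)
  i=6: ✓ (all of [6,9])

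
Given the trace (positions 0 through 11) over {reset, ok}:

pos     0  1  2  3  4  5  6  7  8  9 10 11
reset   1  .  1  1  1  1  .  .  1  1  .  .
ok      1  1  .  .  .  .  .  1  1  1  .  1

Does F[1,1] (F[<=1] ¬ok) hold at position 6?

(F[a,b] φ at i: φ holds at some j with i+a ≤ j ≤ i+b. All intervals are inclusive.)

No

Check F[<=1] ¬ok at each j in [7,7]:
  j=7: fails (none in [7,8])
No position in the window satisfies it → formula fails.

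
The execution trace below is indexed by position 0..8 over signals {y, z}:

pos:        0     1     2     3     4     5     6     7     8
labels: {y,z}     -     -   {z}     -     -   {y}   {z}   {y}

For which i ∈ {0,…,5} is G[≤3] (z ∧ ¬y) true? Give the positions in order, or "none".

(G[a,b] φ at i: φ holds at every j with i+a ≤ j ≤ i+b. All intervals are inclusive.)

none

Evaluate at each i in [0,5]:
  i=0: ✗ (fails at j=0)
  i=1: ✗ (fails at j=1)
  i=2: ✗ (fails at j=2)
  i=3: ✗ (fails at j=4)
  i=4: ✗ (fails at j=4)
  i=5: ✗ (fails at j=5)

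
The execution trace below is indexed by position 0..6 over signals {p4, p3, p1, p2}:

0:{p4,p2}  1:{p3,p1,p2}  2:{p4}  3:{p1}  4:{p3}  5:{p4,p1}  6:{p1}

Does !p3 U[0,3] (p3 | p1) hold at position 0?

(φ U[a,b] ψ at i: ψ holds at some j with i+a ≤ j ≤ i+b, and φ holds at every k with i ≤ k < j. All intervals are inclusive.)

Need some j in [0,3] with (p3 | p1), and !p3 at every k in [0,j-1].
  j=0: (p3 | p1) false.
  j=1: (p3 | p1) holds; !p3 holds at every k in [0,0] → satisfied.

Yes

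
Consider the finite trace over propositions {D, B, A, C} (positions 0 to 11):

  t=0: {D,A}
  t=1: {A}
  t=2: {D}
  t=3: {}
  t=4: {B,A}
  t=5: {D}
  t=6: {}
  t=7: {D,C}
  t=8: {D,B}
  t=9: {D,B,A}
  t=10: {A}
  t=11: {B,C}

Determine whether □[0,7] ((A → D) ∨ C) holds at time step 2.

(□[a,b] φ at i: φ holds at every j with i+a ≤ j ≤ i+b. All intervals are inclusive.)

Check ((A → D) ∨ C) at every j in [2,9]:
  j=2: true
  j=3: true
  j=4: false
  j=5: true
  j=6: true
  j=7: true
  j=8: true
  j=9: true
Fails at j=4 → formula fails.

False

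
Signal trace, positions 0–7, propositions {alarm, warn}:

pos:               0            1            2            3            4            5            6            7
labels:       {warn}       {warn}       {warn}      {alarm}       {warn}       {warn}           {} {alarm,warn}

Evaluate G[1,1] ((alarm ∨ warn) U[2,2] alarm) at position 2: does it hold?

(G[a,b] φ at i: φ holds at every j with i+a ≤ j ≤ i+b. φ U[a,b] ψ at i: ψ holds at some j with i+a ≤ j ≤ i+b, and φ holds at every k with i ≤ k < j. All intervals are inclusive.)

Does not hold

Check ((alarm ∨ warn) U[2,2] alarm) at every j in [3,3]:
  j=3: fails
Fails at j=3 → formula fails.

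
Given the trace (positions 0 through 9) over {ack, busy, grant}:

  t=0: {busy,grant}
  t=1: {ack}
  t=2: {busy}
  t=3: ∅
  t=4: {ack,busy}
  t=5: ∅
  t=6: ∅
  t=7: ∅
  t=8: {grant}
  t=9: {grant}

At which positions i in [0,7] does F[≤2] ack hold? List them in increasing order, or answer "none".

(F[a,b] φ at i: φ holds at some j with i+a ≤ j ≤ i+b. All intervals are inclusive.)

0, 1, 2, 3, 4

Evaluate at each i in [0,7]:
  i=0: ✓ (witness j=1)
  i=1: ✓ (witness j=1)
  i=2: ✓ (witness j=4)
  i=3: ✓ (witness j=4)
  i=4: ✓ (witness j=4)
  i=5: ✗ (none in [5,7])
  i=6: ✗ (none in [6,8])
  i=7: ✗ (none in [7,9])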